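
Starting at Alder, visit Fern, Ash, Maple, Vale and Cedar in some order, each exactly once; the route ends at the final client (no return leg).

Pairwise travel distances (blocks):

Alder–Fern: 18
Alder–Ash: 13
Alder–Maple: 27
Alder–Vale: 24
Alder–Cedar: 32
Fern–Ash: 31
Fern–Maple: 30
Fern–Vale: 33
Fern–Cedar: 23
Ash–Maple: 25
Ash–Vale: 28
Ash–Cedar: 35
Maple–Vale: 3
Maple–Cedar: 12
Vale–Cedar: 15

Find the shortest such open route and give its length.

There are 5! = 120 possible orderings.
Alder→Fern→Ash→Maple→Vale→Cedar: 18+31+25+3+15 = 92
Alder→Fern→Ash→Maple→Cedar→Vale: 18+31+25+12+15 = 101
Alder→Fern→Ash→Vale→Maple→Cedar: 18+31+28+3+12 = 92
Alder→Fern→Ash→Vale→Cedar→Maple: 18+31+28+15+12 = 104
Alder→Fern→Ash→Cedar→Maple→Vale: 18+31+35+12+3 = 99
Alder→Fern→Ash→Cedar→Vale→Maple: 18+31+35+15+3 = 102
Alder→Fern→Maple→Ash→Vale→Cedar: 18+30+25+28+15 = 116
Alder→Fern→Maple→Ash→Cedar→Vale: 18+30+25+35+15 = 123
Alder→Fern→Maple→Vale→Ash→Cedar: 18+30+3+28+35 = 114
Alder→Fern→Maple→Vale→Cedar→Ash: 18+30+3+15+35 = 101
Alder→Fern→Maple→Cedar→Ash→Vale: 18+30+12+35+28 = 123
Alder→Fern→Maple→Cedar→Vale→Ash: 18+30+12+15+28 = 103
Alder→Fern→Vale→Ash→Maple→Cedar: 18+33+28+25+12 = 116
Alder→Fern→Vale→Ash→Cedar→Maple: 18+33+28+35+12 = 126
… (106 more)
Alder→Ash→Maple→Vale→Cedar→Fern: 13+25+3+15+23 = 79  ← best
The minimum is 79.
One shortest path: Alder → Ash → Maple → Vale → Cedar → Fern.

79 blocks — the minimum one-way total.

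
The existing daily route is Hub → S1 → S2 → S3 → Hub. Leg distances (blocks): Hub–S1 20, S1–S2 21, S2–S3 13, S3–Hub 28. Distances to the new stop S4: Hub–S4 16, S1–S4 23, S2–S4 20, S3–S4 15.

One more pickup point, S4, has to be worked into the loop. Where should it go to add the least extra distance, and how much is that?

Insertion cost between consecutive stops i–j is d(i,S4) + d(S4,j) − d(i,j):
  between Hub and S1: 16 + 23 − 20 = 19
  between S1 and S2: 23 + 20 − 21 = 22
  between S2 and S3: 20 + 15 − 13 = 22
  between S3 and Hub: 15 + 16 − 28 = 3
Cheapest insertion is between S3 and Hub, adding 3.
New total = 82 + 3 = 85.

Adding 3 blocks by placing S4 on the S3–Hub leg.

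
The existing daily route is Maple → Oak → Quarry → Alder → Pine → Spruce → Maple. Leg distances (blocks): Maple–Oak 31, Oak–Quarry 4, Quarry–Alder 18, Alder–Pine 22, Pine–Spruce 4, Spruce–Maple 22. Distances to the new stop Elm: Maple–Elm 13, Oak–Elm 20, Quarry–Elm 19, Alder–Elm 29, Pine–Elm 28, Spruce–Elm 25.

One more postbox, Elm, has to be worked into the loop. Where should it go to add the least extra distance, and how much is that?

Adding 2 blocks by placing Elm on the Maple–Oak leg.

Insertion cost between consecutive stops i–j is d(i,Elm) + d(Elm,j) − d(i,j):
  between Maple and Oak: 13 + 20 − 31 = 2
  between Oak and Quarry: 20 + 19 − 4 = 35
  between Quarry and Alder: 19 + 29 − 18 = 30
  between Alder and Pine: 29 + 28 − 22 = 35
  between Pine and Spruce: 28 + 25 − 4 = 49
  between Spruce and Maple: 25 + 13 − 22 = 16
Cheapest insertion is between Maple and Oak, adding 2.
New total = 101 + 2 = 103.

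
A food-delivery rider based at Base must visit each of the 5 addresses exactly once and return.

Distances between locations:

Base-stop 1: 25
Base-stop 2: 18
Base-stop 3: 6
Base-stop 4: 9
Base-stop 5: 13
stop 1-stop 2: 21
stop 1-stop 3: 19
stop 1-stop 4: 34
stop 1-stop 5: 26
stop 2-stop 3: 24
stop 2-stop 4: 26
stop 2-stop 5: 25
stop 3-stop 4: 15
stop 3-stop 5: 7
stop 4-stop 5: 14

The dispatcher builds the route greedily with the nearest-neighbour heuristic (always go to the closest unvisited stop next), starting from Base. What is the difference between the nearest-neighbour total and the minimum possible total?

From Base: stop 3=6, stop 4=9, stop 5=13, stop 2=18, stop 1=25 → choose stop 3 (6).
From stop 3: stop 5=7, stop 4=15, stop 1=19, stop 2=24 → choose stop 5 (7).
From stop 5: stop 4=14, stop 2=25, stop 1=26 → choose stop 4 (14).
From stop 4: stop 2=26, stop 1=34 → choose stop 2 (26).
From stop 2: stop 1=21 → choose stop 1 (21).
NN route Base → stop 3 → stop 5 → stop 4 → stop 2 → stop 1 → Base costs 99.
Optimal: Base → stop 2 → stop 1 → stop 3 → stop 5 → stop 4 → Base costs 88 (by enumerating all 60 distinct tours).
Excess = 99 − 88 = 11.

Excess over optimum: 11.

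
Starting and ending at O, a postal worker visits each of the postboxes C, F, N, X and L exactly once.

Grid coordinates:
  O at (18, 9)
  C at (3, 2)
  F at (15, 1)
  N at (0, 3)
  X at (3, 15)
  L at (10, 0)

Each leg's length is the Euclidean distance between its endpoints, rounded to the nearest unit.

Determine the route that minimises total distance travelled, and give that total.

Shortest round trip = 52.

O → C → F → N → X → L → O: 17+12+15+12+17+12 = 85
O → C → F → N → L → X → O: 17+12+15+10+17+16 = 87
O → C → F → X → N → L → O: 17+12+18+12+10+12 = 81
O → C → F → X → L → N → O: 17+12+18+17+10+19 = 93
O → C → F → L → N → X → O: 17+12+5+10+12+16 = 72
O → C → F → L → X → N → O: 17+12+5+17+12+19 = 82
O → C → N → F → X → L → O: 17+3+15+18+17+12 = 82
O → C → N → F → L → X → O: 17+3+15+5+17+16 = 73
O → C → N → X → F → L → O: 17+3+12+18+5+12 = 67
O → C → N → X → L → F → O: 17+3+12+17+5+9 = 63
O → C → N → L → F → X → O: 17+3+10+5+18+16 = 69
O → C → N → L → X → F → O: 17+3+10+17+18+9 = 74
O → C → X → F → N → L → O: 17+13+18+15+10+12 = 85
O → C → X → F → L → N → O: 17+13+18+5+10+19 = 82
… (46 more)
O → F → L → C → N → X → O: 9+5+7+3+12+16 = 52  ← best
The minimum is 52.
One optimal route: O → F → L → C → N → X → O (or its reverse).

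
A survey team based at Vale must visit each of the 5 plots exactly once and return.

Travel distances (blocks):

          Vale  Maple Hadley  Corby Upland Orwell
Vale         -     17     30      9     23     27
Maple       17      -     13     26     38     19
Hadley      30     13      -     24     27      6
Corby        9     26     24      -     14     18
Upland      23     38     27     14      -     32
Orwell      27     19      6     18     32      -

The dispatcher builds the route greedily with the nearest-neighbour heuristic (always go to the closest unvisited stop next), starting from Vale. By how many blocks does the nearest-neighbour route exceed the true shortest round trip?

1 blocks longer than the optimal tour.

From Vale: Corby=9, Maple=17, Upland=23, Orwell=27, Hadley=30 → choose Corby (9).
From Corby: Upland=14, Orwell=18, Hadley=24, Maple=26 → choose Upland (14).
From Upland: Hadley=27, Orwell=32, Maple=38 → choose Hadley (27).
From Hadley: Orwell=6, Maple=13 → choose Orwell (6).
From Orwell: Maple=19 → choose Maple (19).
NN route Vale → Corby → Upland → Hadley → Orwell → Maple → Vale costs 92.
Optimal: Vale → Maple → Hadley → Orwell → Corby → Upland → Vale costs 91 (by enumerating all 60 distinct tours).
Excess = 92 − 91 = 1.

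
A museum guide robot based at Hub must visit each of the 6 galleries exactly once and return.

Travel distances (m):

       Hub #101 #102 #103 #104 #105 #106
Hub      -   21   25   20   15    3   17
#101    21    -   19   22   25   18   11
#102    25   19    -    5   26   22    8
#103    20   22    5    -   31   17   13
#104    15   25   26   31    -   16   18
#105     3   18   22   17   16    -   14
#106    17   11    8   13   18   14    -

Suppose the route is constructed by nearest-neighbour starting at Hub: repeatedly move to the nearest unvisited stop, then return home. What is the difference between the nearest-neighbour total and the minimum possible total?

From Hub: #105=3, #104=15, #106=17, #103=20, #101=21, #102=25 → choose #105 (3).
From #105: #106=14, #104=16, #103=17, #101=18, #102=22 → choose #106 (14).
From #106: #102=8, #101=11, #103=13, #104=18 → choose #102 (8).
From #102: #103=5, #101=19, #104=26 → choose #103 (5).
From #103: #101=22, #104=31 → choose #101 (22).
From #101: #104=25 → choose #104 (25).
NN route Hub → #105 → #106 → #102 → #103 → #101 → #104 → Hub costs 92.
Optimal: Hub → #104 → #101 → #106 → #102 → #103 → #105 → Hub costs 84 (by enumerating all 360 distinct tours).
Excess = 92 − 84 = 8.

Excess over optimum: 8 m.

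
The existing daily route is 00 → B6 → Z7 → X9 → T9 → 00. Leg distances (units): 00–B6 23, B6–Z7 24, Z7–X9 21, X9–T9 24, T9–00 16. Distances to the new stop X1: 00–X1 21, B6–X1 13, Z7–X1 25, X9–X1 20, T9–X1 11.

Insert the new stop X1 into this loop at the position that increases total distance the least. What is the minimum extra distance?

Minimum extra distance: 7, inserting X1 between X9 and T9.

Insertion cost between consecutive stops i–j is d(i,X1) + d(X1,j) − d(i,j):
  between 00 and B6: 21 + 13 − 23 = 11
  between B6 and Z7: 13 + 25 − 24 = 14
  between Z7 and X9: 25 + 20 − 21 = 24
  between X9 and T9: 20 + 11 − 24 = 7
  between T9 and 00: 11 + 21 − 16 = 16
Cheapest insertion is between X9 and T9, adding 7.
New total = 108 + 7 = 115.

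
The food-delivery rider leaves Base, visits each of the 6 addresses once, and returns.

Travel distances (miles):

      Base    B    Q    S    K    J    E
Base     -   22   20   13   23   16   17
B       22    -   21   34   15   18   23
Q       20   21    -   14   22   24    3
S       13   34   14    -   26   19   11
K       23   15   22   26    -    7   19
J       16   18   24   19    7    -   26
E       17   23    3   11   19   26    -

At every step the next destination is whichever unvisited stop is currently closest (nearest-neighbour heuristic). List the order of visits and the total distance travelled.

86 miles along Base → S → E → Q → B → K → J → Base.

From Base: distances to unvisited — S=13, J=16, E=17, Q=20, B=22, K=23. Nearest is S (13).
From S: distances to unvisited — E=11, Q=14, J=19, K=26, B=34. Nearest is E (11).
From E: distances to unvisited — Q=3, K=19, B=23, J=26. Nearest is Q (3).
From Q: distances to unvisited — B=21, K=22, J=24. Nearest is B (21).
From B: distances to unvisited — K=15, J=18. Nearest is K (15).
From K: distances to unvisited — J=7. Nearest is J (7).
Return J→Base: 16.
Total = 13 + 11 + 3 + 21 + 15 + 7 + 16 = 86.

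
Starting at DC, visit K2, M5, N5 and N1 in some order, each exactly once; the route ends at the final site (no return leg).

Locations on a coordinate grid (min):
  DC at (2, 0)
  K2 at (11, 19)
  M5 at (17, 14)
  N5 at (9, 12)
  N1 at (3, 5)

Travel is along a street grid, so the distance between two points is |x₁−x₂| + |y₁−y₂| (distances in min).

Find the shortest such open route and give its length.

39 min — the minimum one-way total.

There are 4! = 24 possible orderings.
DC→K2→M5→N5→N1: 28+11+10+13 = 62
DC→K2→M5→N1→N5: 28+11+23+13 = 75
DC→K2→N5→M5→N1: 28+9+10+23 = 70
DC→K2→N5→N1→M5: 28+9+13+23 = 73
DC→K2→N1→M5→N5: 28+22+23+10 = 83
DC→K2→N1→N5→M5: 28+22+13+10 = 73
DC→M5→K2→N5→N1: 29+11+9+13 = 62
DC→M5→K2→N1→N5: 29+11+22+13 = 75
DC→M5→N5→K2→N1: 29+10+9+22 = 70
DC→M5→N5→N1→K2: 29+10+13+22 = 74
DC→M5→N1→K2→N5: 29+23+22+9 = 83
DC→M5→N1→N5→K2: 29+23+13+9 = 74
DC→N5→K2→M5→N1: 19+9+11+23 = 62
DC→N5→K2→N1→M5: 19+9+22+23 = 73
… (10 more)
DC→N1→N5→K2→M5: 6+13+9+11 = 39  ← best
The minimum is 39.
One shortest path: DC → N1 → N5 → K2 → M5.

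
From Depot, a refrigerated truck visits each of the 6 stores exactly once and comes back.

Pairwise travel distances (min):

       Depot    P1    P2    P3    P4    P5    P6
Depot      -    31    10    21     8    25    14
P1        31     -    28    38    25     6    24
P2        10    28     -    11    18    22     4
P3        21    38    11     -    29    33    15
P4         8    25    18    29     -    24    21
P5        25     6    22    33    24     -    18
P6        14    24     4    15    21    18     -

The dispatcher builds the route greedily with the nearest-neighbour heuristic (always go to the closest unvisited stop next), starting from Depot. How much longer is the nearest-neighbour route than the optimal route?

Depot: P4=8, P2=10, P6=14, P3=21, P5=25, P1=31 ⇒ P4
P4: P2=18, P6=21, P5=24, P1=25, P3=29 ⇒ P2
P2: P6=4, P3=11, P5=22, P1=28 ⇒ P6
P6: P3=15, P5=18, P1=24 ⇒ P3
P3: P5=33, P1=38 ⇒ P5
P5: P1=6 ⇒ P1
NN route Depot → P4 → P2 → P6 → P3 → P5 → P1 → Depot costs 115.
Optimal: Depot → P2 → P3 → P6 → P5 → P1 → P4 → Depot costs 93 (by enumerating all 360 distinct tours).
Excess = 115 − 93 = 22.

The nearest-neighbour route is 22 min longer than optimal.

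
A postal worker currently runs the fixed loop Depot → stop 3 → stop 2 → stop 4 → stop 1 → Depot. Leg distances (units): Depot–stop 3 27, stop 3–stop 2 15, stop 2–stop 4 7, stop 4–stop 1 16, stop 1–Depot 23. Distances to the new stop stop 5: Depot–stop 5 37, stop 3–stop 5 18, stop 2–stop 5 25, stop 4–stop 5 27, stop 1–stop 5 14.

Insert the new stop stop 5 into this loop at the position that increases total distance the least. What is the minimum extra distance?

Insertion cost between consecutive stops i–j is d(i,stop 5) + d(stop 5,j) − d(i,j):
  between Depot and stop 3: 37 + 18 − 27 = 28
  between stop 3 and stop 2: 18 + 25 − 15 = 28
  between stop 2 and stop 4: 25 + 27 − 7 = 45
  between stop 4 and stop 1: 27 + 14 − 16 = 25
  between stop 1 and Depot: 14 + 37 − 23 = 28
Cheapest insertion is between stop 4 and stop 1, adding 25.
New total = 88 + 25 = 113.

+25 — insert stop 5 between stop 4 and stop 1.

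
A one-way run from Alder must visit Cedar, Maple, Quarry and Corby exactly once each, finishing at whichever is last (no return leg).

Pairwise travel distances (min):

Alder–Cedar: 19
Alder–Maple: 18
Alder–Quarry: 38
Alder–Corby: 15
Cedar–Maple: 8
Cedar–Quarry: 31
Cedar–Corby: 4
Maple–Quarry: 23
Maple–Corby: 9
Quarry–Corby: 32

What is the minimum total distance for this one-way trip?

There are 4! = 24 possible orderings.
Alder - Cedar - Maple - Quarry - Corby: 19+8+23+32 = 82
Alder - Cedar - Maple - Corby - Quarry: 19+8+9+32 = 68
Alder - Cedar - Quarry - Maple - Corby: 19+31+23+9 = 82
Alder - Cedar - Quarry - Corby - Maple: 19+31+32+9 = 91
Alder - Cedar - Corby - Maple - Quarry: 19+4+9+23 = 55
Alder - Cedar - Corby - Quarry - Maple: 19+4+32+23 = 78
Alder - Maple - Cedar - Quarry - Corby: 18+8+31+32 = 89
Alder - Maple - Cedar - Corby - Quarry: 18+8+4+32 = 62
Alder - Maple - Quarry - Cedar - Corby: 18+23+31+4 = 76
Alder - Maple - Quarry - Corby - Cedar: 18+23+32+4 = 77
Alder - Maple - Corby - Cedar - Quarry: 18+9+4+31 = 62
Alder - Maple - Corby - Quarry - Cedar: 18+9+32+31 = 90
Alder - Quarry - Cedar - Maple - Corby: 38+31+8+9 = 86
Alder - Quarry - Cedar - Corby - Maple: 38+31+4+9 = 82
… (10 more)
Alder - Corby - Cedar - Maple - Quarry: 15+4+8+23 = 50  ← best
The minimum is 50.
One shortest path: Alder → Corby → Cedar → Maple → Quarry.

50 min — the minimum one-way total.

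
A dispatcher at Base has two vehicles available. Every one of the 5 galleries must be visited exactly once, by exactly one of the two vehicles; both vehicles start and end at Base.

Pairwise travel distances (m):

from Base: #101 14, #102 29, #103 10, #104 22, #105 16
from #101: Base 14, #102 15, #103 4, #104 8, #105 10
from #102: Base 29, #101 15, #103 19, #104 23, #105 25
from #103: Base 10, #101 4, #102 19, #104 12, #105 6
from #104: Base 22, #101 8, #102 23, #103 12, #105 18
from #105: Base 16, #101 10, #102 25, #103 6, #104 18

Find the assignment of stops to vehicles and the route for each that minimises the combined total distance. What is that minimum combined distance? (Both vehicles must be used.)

There are 2^4 − 1 = 15 ways to divide the 5 stops into two non-empty groups. For each, the best each vehicle can do is its own shortest tour through its group:
  {#101} + {#102, #103, #104, #105}: 28 + 86 = 114
  {#102} + {#101, #103, #104, #105}: 58 + 56 = 114
  {#101, #102} + {#103, #104, #105}: 58 + 56 = 114
  {#103} + {#101, #102, #104, #105}: 20 + 86 = 106
  {#101, #103} + {#102, #104, #105}: 28 + 86 = 114
  {#102, #103} + {#101, #104, #105}: 58 + 56 = 114
  … (15 splits in total)
Best: vehicle 1 Base → #103 → Base = 20; vehicle 2 Base → #101 → #102 → #104 → #105 → Base = 86; combined 106.

106 m — the smallest possible combined total.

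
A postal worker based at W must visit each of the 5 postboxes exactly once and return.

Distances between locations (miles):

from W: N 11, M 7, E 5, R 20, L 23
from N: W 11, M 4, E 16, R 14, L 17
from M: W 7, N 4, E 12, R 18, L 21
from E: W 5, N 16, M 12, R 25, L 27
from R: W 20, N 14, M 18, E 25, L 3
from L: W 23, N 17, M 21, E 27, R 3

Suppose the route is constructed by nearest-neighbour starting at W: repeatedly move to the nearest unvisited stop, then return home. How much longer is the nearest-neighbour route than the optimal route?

The nearest-neighbour route is 1 miles longer than optimal.

W: E=5, M=7, N=11, R=20, L=23 ⇒ E
E: M=12, N=16, R=25, L=27 ⇒ M
M: N=4, R=18, L=21 ⇒ N
N: R=14, L=17 ⇒ R
R: L=3 ⇒ L
NN route W → E → M → N → R → L → W costs 61.
Optimal: W → M → N → R → L → E → W costs 60 (by enumerating all 60 distinct tours).
Excess = 61 − 60 = 1.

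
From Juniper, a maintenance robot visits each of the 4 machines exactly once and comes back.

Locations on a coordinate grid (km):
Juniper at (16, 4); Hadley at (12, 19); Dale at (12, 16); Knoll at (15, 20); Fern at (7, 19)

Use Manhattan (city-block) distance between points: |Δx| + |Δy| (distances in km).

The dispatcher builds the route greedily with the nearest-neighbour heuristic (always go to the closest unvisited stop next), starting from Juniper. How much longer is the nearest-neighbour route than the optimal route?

6 km longer than the optimal tour.

Juniper: Dale=16, Knoll=17, Hadley=19, Fern=24 ⇒ Dale
Dale: Hadley=3, Knoll=7, Fern=8 ⇒ Hadley
Hadley: Knoll=4, Fern=5 ⇒ Knoll
Knoll: Fern=9 ⇒ Fern
NN route Juniper → Dale → Hadley → Knoll → Fern → Juniper costs 56.
Optimal: Juniper → Dale → Hadley → Fern → Knoll → Juniper costs 50 (by enumerating all 12 distinct tours).
Excess = 56 − 50 = 6.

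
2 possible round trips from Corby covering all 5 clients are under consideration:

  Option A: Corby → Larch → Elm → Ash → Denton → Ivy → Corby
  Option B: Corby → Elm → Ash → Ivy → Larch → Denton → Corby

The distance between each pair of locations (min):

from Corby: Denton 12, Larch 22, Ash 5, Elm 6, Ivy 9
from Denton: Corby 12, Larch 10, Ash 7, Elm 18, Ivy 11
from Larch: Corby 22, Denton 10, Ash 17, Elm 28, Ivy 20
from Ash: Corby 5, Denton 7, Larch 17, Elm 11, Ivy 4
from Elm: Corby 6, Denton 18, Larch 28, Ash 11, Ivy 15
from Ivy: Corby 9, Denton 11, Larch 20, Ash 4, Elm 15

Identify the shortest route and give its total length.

Option A: 22 + 28 + 11 + 7 + 11 + 9 = 88
Option B: 6 + 11 + 4 + 20 + 10 + 12 = 63

Shortest is Option B, total 63 min.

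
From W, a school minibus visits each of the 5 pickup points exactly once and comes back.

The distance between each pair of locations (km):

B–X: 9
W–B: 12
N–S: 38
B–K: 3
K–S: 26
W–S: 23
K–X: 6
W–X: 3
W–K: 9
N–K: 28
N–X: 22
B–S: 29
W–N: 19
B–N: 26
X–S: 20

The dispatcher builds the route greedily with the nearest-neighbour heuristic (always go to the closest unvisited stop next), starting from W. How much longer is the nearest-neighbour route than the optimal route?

From W: X=3, K=9, B=12, N=19, S=23 → choose X (3).
From X: K=6, B=9, S=20, N=22 → choose K (6).
From K: B=3, S=26, N=28 → choose B (3).
From B: N=26, S=29 → choose N (26).
From N: S=38 → choose S (38).
NN route W → X → K → B → N → S → W costs 99.
Optimal: W → N → B → K → X → S → W costs 97 (by enumerating all 60 distinct tours).
Excess = 99 − 97 = 2.

2 km longer than the optimal tour.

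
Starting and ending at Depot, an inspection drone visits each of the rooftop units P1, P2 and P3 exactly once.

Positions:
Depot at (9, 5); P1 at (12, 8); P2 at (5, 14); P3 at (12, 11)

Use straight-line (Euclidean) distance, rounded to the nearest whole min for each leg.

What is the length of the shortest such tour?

There are 3 distinct closed tours to check (reversals are equivalent).
Depot - P1 - P2 - P3 - Depot: 4+9+8+7 = 28
Depot - P1 - P3 - P2 - Depot: 4+3+8+10 = 25
Depot - P2 - P1 - P3 - Depot: 10+9+3+7 = 29
The minimum is 25.
One optimal route: Depot → P1 → P3 → P2 → Depot (or its reverse).

25 min — the shortest possible round trip.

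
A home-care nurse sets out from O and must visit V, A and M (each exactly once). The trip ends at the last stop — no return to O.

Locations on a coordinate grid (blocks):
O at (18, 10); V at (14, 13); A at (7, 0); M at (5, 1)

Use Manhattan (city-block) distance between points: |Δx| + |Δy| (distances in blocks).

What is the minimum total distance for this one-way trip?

There are 3! = 6 possible orderings.
O→V→A→M: 7+20+3 = 30
O→V→M→A: 7+21+3 = 31
O→A→V→M: 21+20+21 = 62
O→A→M→V: 21+3+21 = 45
O→M→V→A: 22+21+20 = 63
O→M→A→V: 22+3+20 = 45
The minimum is 30.
One shortest path: O → V → A → M.

Shortest open route: 30 blocks.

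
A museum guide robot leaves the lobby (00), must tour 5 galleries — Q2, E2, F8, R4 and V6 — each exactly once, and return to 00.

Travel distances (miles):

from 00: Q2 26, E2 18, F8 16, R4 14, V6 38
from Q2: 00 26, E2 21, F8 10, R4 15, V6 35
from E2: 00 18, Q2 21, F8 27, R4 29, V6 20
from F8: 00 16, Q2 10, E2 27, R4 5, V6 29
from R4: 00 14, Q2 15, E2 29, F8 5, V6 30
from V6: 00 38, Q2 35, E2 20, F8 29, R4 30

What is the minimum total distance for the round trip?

With 5 stops there are 5!/2 = 60 distinct round trips (a route and its reverse cost the same).
00 → Q2 → E2 → F8 → R4 → V6 → 00: 26+21+27+5+30+38 = 147
00 → Q2 → E2 → F8 → V6 → R4 → 00: 26+21+27+29+30+14 = 147
00 → Q2 → E2 → R4 → F8 → V6 → 00: 26+21+29+5+29+38 = 148
00 → Q2 → E2 → R4 → V6 → F8 → 00: 26+21+29+30+29+16 = 151
00 → Q2 → E2 → V6 → F8 → R4 → 00: 26+21+20+29+5+14 = 115
00 → Q2 → E2 → V6 → R4 → F8 → 00: 26+21+20+30+5+16 = 118
00 → Q2 → F8 → E2 → R4 → V6 → 00: 26+10+27+29+30+38 = 160
00 → Q2 → F8 → E2 → V6 → R4 → 00: 26+10+27+20+30+14 = 127
00 → Q2 → F8 → R4 → E2 → V6 → 00: 26+10+5+29+20+38 = 128
00 → Q2 → F8 → R4 → V6 → E2 → 00: 26+10+5+30+20+18 = 109
00 → Q2 → F8 → V6 → E2 → R4 → 00: 26+10+29+20+29+14 = 128
00 → Q2 → F8 → V6 → R4 → E2 → 00: 26+10+29+30+29+18 = 142
00 → Q2 → R4 → E2 → F8 → V6 → 00: 26+15+29+27+29+38 = 164
00 → Q2 → R4 → E2 → V6 → F8 → 00: 26+15+29+20+29+16 = 135
… (46 more)
00 → E2 → V6 → Q2 → F8 → R4 → 00: 18+20+35+10+5+14 = 102  ← best
The minimum is 102.
One optimal route: 00 → E2 → V6 → Q2 → F8 → R4 → 00 (or its reverse).

Minimum total distance: 102 miles.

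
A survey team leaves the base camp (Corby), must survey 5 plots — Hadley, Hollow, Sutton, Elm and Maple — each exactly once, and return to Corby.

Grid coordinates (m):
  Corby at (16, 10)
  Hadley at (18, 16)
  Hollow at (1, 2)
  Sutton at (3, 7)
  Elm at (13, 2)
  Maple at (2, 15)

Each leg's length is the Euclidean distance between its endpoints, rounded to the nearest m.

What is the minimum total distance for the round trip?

56 m — the shortest possible round trip.

With 5 stops there are 5!/2 = 60 distinct round trips (a route and its reverse cost the same).
Corby→Hadley→Hollow→Sutton→Elm→Maple→Corby: 6+22+5+11+17+15 = 76
Corby→Hadley→Hollow→Sutton→Maple→Elm→Corby: 6+22+5+8+17+9 = 67
Corby→Hadley→Hollow→Elm→Sutton→Maple→Corby: 6+22+12+11+8+15 = 74
Corby→Hadley→Hollow→Elm→Maple→Sutton→Corby: 6+22+12+17+8+13 = 78
Corby→Hadley→Hollow→Maple→Sutton→Elm→Corby: 6+22+13+8+11+9 = 69
Corby→Hadley→Hollow→Maple→Elm→Sutton→Corby: 6+22+13+17+11+13 = 82
Corby→Hadley→Sutton→Hollow→Elm→Maple→Corby: 6+17+5+12+17+15 = 72
Corby→Hadley→Sutton→Hollow→Maple→Elm→Corby: 6+17+5+13+17+9 = 67
Corby→Hadley→Sutton→Elm→Hollow→Maple→Corby: 6+17+11+12+13+15 = 74
Corby→Hadley→Sutton→Elm→Maple→Hollow→Corby: 6+17+11+17+13+17 = 81
Corby→Hadley→Sutton→Maple→Hollow→Elm→Corby: 6+17+8+13+12+9 = 65
Corby→Hadley→Sutton→Maple→Elm→Hollow→Corby: 6+17+8+17+12+17 = 77
Corby→Hadley→Elm→Hollow→Sutton→Maple→Corby: 6+15+12+5+8+15 = 61
Corby→Hadley→Elm→Hollow→Maple→Sutton→Corby: 6+15+12+13+8+13 = 67
… (46 more)
Corby→Hadley→Maple→Sutton→Hollow→Elm→Corby: 6+16+8+5+12+9 = 56  ← best
The minimum is 56.
One optimal route: Corby → Hadley → Maple → Sutton → Hollow → Elm → Corby (or its reverse).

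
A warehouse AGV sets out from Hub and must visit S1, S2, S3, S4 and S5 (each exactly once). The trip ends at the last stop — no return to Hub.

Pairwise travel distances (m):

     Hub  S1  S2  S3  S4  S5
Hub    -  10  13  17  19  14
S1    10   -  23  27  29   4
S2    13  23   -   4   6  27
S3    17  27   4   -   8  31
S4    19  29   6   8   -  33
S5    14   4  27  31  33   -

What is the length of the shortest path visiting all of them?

Shortest open route: 53 m.

There are 5! = 120 possible orderings.
Hub - S1 - S2 - S3 - S4 - S5: 10+23+4+8+33 = 78
Hub - S1 - S2 - S3 - S5 - S4: 10+23+4+31+33 = 101
Hub - S1 - S2 - S4 - S3 - S5: 10+23+6+8+31 = 78
Hub - S1 - S2 - S4 - S5 - S3: 10+23+6+33+31 = 103
Hub - S1 - S2 - S5 - S3 - S4: 10+23+27+31+8 = 99
Hub - S1 - S2 - S5 - S4 - S3: 10+23+27+33+8 = 101
Hub - S1 - S3 - S2 - S4 - S5: 10+27+4+6+33 = 80
Hub - S1 - S3 - S2 - S5 - S4: 10+27+4+27+33 = 101
Hub - S1 - S3 - S4 - S2 - S5: 10+27+8+6+27 = 78
Hub - S1 - S3 - S4 - S5 - S2: 10+27+8+33+27 = 105
Hub - S1 - S3 - S5 - S2 - S4: 10+27+31+27+6 = 101
Hub - S1 - S3 - S5 - S4 - S2: 10+27+31+33+6 = 107
Hub - S1 - S4 - S2 - S3 - S5: 10+29+6+4+31 = 80
Hub - S1 - S4 - S2 - S5 - S3: 10+29+6+27+31 = 103
… (106 more)
Hub - S1 - S5 - S2 - S3 - S4: 10+4+27+4+8 = 53  ← best
The minimum is 53.
One shortest path: Hub → S1 → S5 → S2 → S3 → S4.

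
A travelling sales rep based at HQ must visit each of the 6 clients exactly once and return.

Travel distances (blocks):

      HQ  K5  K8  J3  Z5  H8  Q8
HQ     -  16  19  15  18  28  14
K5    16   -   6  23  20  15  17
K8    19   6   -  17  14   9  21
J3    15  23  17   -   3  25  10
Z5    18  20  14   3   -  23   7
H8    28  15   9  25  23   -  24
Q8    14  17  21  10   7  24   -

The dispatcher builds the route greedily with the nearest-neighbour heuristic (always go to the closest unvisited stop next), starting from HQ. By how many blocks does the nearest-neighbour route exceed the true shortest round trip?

Excess over optimum: 10 blocks.

From HQ: Q8=14, J3=15, K5=16, Z5=18, K8=19, H8=28 → choose Q8 (14).
From Q8: Z5=7, J3=10, K5=17, K8=21, H8=24 → choose Z5 (7).
From Z5: J3=3, K8=14, K5=20, H8=23 → choose J3 (3).
From J3: K8=17, K5=23, H8=25 → choose K8 (17).
From K8: K5=6, H8=9 → choose K5 (6).
From K5: H8=15 → choose H8 (15).
NN route HQ → Q8 → Z5 → J3 → K8 → K5 → H8 → HQ costs 90.
Optimal: HQ → K5 → K8 → H8 → J3 → Z5 → Q8 → HQ costs 80 (by enumerating all 360 distinct tours).
Excess = 90 − 80 = 10.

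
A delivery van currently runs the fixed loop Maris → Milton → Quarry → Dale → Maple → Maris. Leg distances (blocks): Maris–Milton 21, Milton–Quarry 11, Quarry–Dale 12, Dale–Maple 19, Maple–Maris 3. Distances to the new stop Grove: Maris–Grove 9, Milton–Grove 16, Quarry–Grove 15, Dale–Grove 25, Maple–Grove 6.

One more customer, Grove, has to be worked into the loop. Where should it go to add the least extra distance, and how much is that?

Insertion cost between consecutive stops i–j is d(i,Grove) + d(Grove,j) − d(i,j):
  between Maris and Milton: 9 + 16 − 21 = 4
  between Milton and Quarry: 16 + 15 − 11 = 20
  between Quarry and Dale: 15 + 25 − 12 = 28
  between Dale and Maple: 25 + 6 − 19 = 12
  between Maple and Maris: 6 + 9 − 3 = 12
Cheapest insertion is between Maris and Milton, adding 4.
New total = 66 + 4 = 70.

+4 blocks — insert Grove between Maris and Milton.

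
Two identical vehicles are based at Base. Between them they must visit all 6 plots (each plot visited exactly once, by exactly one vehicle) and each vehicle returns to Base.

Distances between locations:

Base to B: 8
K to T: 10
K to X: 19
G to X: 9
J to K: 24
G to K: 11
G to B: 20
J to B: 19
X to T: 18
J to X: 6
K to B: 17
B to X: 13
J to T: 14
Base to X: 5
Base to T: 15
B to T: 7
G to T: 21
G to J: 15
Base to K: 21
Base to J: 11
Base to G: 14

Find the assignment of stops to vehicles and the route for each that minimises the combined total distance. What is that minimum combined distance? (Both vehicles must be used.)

72 — the smallest possible combined total.

Check every non-empty split of the stops between the two vehicles; for each half take its own optimal tour:
  {G} + {J, K, B, X, T}: 28 + 60 = 88
  {J} + {G, K, B, X, T}: 22 + 50 = 72
  {G, J} + {K, B, X, T}: 40 + 49 = 89
  {K} + {G, J, B, X, T}: 42 + 58 = 100
  {G, K} + {J, B, X, T}: 46 + 40 = 86
  {J, K} + {G, B, X, T}: 56 + 50 = 106
  … (31 splits in total)
Best: vehicle 1 Base → J → Base = 22; vehicle 2 Base → B → T → K → G → X → Base = 50; combined 72.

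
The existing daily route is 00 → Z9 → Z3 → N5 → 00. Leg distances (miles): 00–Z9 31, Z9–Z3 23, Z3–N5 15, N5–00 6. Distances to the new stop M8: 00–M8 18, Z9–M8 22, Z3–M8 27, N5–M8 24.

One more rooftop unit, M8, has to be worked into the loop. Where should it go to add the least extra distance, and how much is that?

+9 miles — insert M8 between 00 and Z9.

Insertion cost between consecutive stops i–j is d(i,M8) + d(M8,j) − d(i,j):
  between 00 and Z9: 18 + 22 − 31 = 9
  between Z9 and Z3: 22 + 27 − 23 = 26
  between Z3 and N5: 27 + 24 − 15 = 36
  between N5 and 00: 24 + 18 − 6 = 36
Cheapest insertion is between 00 and Z9, adding 9.
New total = 75 + 9 = 84.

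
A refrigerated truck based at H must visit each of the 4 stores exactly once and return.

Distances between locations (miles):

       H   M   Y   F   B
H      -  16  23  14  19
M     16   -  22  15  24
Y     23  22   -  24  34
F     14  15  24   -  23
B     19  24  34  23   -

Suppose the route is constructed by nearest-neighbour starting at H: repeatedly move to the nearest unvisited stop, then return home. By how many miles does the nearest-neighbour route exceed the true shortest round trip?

Excess over optimum: 2 miles.

From H: F=14, M=16, B=19, Y=23 → choose F (14).
From F: M=15, B=23, Y=24 → choose M (15).
From M: Y=22, B=24 → choose Y (22).
From Y: B=34 → choose B (34).
NN route H → F → M → Y → B → H costs 104.
Optimal: H → Y → M → F → B → H costs 102 (by enumerating all 12 distinct tours).
Excess = 104 − 102 = 2.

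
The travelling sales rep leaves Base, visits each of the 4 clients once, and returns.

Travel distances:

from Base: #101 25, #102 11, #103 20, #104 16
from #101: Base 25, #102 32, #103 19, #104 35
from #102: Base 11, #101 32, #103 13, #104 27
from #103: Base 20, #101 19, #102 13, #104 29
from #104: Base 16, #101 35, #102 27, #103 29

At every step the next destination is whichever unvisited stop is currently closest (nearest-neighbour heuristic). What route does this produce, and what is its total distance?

From Base: distances to unvisited — #102=11, #104=16, #103=20, #101=25. Nearest is #102 (11).
From #102: distances to unvisited — #103=13, #104=27, #101=32. Nearest is #103 (13).
From #103: distances to unvisited — #101=19, #104=29. Nearest is #101 (19).
From #101: distances to unvisited — #104=35. Nearest is #104 (35).
Return #104→Base: 16.
Total = 11 + 13 + 19 + 35 + 16 = 94.

Nearest-neighbour total = 94; route Base → #102 → #103 → #101 → #104 → Base.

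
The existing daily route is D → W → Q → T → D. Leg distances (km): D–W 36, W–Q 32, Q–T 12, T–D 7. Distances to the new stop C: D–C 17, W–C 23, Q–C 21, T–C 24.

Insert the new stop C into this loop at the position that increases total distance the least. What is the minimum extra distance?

Adding 4 km by placing C on the D–W leg.

Insertion cost between consecutive stops i–j is d(i,C) + d(C,j) − d(i,j):
  between D and W: 17 + 23 − 36 = 4
  between W and Q: 23 + 21 − 32 = 12
  between Q and T: 21 + 24 − 12 = 33
  between T and D: 24 + 17 − 7 = 34
Cheapest insertion is between D and W, adding 4.
New total = 87 + 4 = 91.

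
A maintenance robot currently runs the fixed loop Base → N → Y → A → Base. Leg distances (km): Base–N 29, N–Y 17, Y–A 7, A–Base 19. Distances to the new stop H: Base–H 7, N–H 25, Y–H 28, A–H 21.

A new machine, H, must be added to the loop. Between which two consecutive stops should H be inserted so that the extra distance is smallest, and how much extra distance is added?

Insertion cost between consecutive stops i–j is d(i,H) + d(H,j) − d(i,j):
  between Base and N: 7 + 25 − 29 = 3
  between N and Y: 25 + 28 − 17 = 36
  between Y and A: 28 + 21 − 7 = 42
  between A and Base: 21 + 7 − 19 = 9
Cheapest insertion is between Base and N, adding 3.
New total = 72 + 3 = 75.

Minimum extra distance: 3 km, inserting H between Base and N.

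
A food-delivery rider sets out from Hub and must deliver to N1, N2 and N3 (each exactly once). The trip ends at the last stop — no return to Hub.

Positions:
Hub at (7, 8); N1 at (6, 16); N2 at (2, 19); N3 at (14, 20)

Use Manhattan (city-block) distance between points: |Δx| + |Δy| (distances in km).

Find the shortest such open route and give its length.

Minimum one-way distance = 29 km.

There are 3! = 6 possible orderings.
Hub - N1 - N2 - N3: 9+7+13 = 29
Hub - N1 - N3 - N2: 9+12+13 = 34
Hub - N2 - N1 - N3: 16+7+12 = 35
Hub - N2 - N3 - N1: 16+13+12 = 41
Hub - N3 - N1 - N2: 19+12+7 = 38
Hub - N3 - N2 - N1: 19+13+7 = 39
The minimum is 29.
One shortest path: Hub → N1 → N2 → N3.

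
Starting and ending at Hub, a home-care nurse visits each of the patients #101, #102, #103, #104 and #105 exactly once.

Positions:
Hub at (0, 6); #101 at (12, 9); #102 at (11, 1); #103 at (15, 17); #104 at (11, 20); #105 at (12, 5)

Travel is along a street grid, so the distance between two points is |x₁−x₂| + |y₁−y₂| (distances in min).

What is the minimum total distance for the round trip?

Hub→#101→#102→#103→#104→#105→Hub: 15+9+20+7+16+13 = 80
Hub→#101→#102→#103→#105→#104→Hub: 15+9+20+15+16+25 = 100
Hub→#101→#102→#104→#103→#105→Hub: 15+9+19+7+15+13 = 78
Hub→#101→#102→#104→#105→#103→Hub: 15+9+19+16+15+26 = 100
Hub→#101→#102→#105→#103→#104→Hub: 15+9+5+15+7+25 = 76
Hub→#101→#102→#105→#104→#103→Hub: 15+9+5+16+7+26 = 78
Hub→#101→#103→#102→#104→#105→Hub: 15+11+20+19+16+13 = 94
Hub→#101→#103→#102→#105→#104→Hub: 15+11+20+5+16+25 = 92
Hub→#101→#103→#104→#102→#105→Hub: 15+11+7+19+5+13 = 70
Hub→#101→#103→#104→#105→#102→Hub: 15+11+7+16+5+16 = 70
Hub→#101→#103→#105→#102→#104→Hub: 15+11+15+5+19+25 = 90
Hub→#101→#103→#105→#104→#102→Hub: 15+11+15+16+19+16 = 92
Hub→#101→#104→#102→#103→#105→Hub: 15+12+19+20+15+13 = 94
Hub→#101→#104→#102→#105→#103→Hub: 15+12+19+5+15+26 = 92
… (46 more)
Hub→#102→#105→#101→#103→#104→Hub: 16+5+4+11+7+25 = 68  ← best
The minimum is 68.
One optimal route: Hub → #102 → #105 → #101 → #103 → #104 → Hub (or its reverse).

Minimum total distance: 68 min.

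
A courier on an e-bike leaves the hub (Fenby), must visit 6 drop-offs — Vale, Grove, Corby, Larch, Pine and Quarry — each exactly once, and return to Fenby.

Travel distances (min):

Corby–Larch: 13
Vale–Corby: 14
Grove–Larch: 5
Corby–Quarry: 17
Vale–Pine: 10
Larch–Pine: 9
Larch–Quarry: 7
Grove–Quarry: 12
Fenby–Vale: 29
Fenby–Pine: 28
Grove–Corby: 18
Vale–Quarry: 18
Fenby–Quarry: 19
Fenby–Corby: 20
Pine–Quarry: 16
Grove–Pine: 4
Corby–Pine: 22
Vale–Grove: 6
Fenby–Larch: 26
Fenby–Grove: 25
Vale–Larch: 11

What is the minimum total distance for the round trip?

There are 360 distinct closed tours to check (reversals are equivalent).
Fenby→Vale→Grove→Corby→Larch→Pine→Quarry→Fenby: 29+6+18+13+9+16+19 = 110
Fenby→Vale→Grove→Corby→Larch→Quarry→Pine→Fenby: 29+6+18+13+7+16+28 = 117
Fenby→Vale→Grove→Corby→Pine→Larch→Quarry→Fenby: 29+6+18+22+9+7+19 = 110
Fenby→Vale→Grove→Corby→Pine→Quarry→Larch→Fenby: 29+6+18+22+16+7+26 = 124
Fenby→Vale→Grove→Corby→Quarry→Larch→Pine→Fenby: 29+6+18+17+7+9+28 = 114
Fenby→Vale→Grove→Corby→Quarry→Pine→Larch→Fenby: 29+6+18+17+16+9+26 = 121
Fenby→Vale→Grove→Larch→Corby→Pine→Quarry→Fenby: 29+6+5+13+22+16+19 = 110
Fenby→Vale→Grove→Larch→Corby→Quarry→Pine→Fenby: 29+6+5+13+17+16+28 = 114
… (352 more)
Fenby→Corby→Vale→Grove→Pine→Larch→Quarry→Fenby: 20+14+6+4+9+7+19 = 79  ← best
The minimum is 79.
One optimal route: Fenby → Corby → Vale → Grove → Pine → Larch → Quarry → Fenby (or its reverse).

Shortest round trip = 79 min.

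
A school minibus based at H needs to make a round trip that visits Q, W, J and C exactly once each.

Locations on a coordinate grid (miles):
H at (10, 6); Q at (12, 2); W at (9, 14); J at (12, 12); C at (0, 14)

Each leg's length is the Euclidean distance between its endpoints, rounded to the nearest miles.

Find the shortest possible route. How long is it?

Shortest round trip = 40 miles.

With 4 stops there are 4!/2 = 12 distinct round trips (a route and its reverse cost the same).
H → Q → W → J → C → H: 4+12+4+12+13 = 45
H → Q → W → C → J → H: 4+12+9+12+6 = 43
H → Q → J → W → C → H: 4+10+4+9+13 = 40
H → Q → J → C → W → H: 4+10+12+9+8 = 43
H → Q → C → W → J → H: 4+17+9+4+6 = 40
H → Q → C → J → W → H: 4+17+12+4+8 = 45
H → W → Q → J → C → H: 8+12+10+12+13 = 55
H → W → Q → C → J → H: 8+12+17+12+6 = 55
H → W → J → Q → C → H: 8+4+10+17+13 = 52
H → W → C → Q → J → H: 8+9+17+10+6 = 50
H → J → Q → W → C → H: 6+10+12+9+13 = 50
H → J → W → Q → C → H: 6+4+12+17+13 = 52
The minimum is 40.
One optimal route: H → Q → J → W → C → H (or its reverse).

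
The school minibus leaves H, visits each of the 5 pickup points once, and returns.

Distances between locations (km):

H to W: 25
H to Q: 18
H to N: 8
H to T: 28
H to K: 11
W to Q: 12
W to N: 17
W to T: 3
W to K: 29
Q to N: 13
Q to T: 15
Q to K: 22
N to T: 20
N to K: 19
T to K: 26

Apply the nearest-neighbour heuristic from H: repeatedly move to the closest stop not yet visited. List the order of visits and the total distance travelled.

Total distance 73 km via the nearest-neighbour route H → N → Q → W → T → K → H.

H → [N:8 / K:11 / Q:18 / W:25 / T:28] → N (8)
N → [Q:13 / W:17 / K:19 / T:20] → Q (13)
Q → [W:12 / T:15 / K:22] → W (12)
W → [T:3 / K:29] → T (3)
T → [K:26] → K (26)
Return K→H: 11.
Total = 8 + 13 + 12 + 3 + 26 + 11 = 73.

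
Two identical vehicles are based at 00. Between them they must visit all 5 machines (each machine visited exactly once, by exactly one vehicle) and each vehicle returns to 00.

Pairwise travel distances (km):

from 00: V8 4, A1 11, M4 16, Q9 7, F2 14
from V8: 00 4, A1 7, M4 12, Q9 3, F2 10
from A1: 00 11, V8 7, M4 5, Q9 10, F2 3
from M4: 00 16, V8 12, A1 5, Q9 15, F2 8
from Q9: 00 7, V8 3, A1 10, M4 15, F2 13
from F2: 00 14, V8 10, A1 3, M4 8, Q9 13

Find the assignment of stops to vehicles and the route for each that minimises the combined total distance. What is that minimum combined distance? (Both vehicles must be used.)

Minimum combined distance: 52 km.

There are 2^4 − 1 = 15 ways to divide the 5 stops into two non-empty groups. For each, the best each vehicle can do is its own shortest tour through its group:
  {V8} + {A1, M4, Q9, F2}: 8 + 44 = 52
  {A1} + {V8, M4, Q9, F2}: 22 + 44 = 66
  {V8, A1} + {M4, Q9, F2}: 22 + 44 = 66
  {M4} + {V8, A1, Q9, F2}: 32 + 34 = 66
  {V8, M4} + {A1, Q9, F2}: 32 + 34 = 66
  {A1, M4} + {V8, Q9, F2}: 32 + 34 = 66
  … (15 splits in total)
Best: vehicle 1 00 → V8 → 00 = 8; vehicle 2 00 → A1 → M4 → F2 → Q9 → 00 = 44; combined 52.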